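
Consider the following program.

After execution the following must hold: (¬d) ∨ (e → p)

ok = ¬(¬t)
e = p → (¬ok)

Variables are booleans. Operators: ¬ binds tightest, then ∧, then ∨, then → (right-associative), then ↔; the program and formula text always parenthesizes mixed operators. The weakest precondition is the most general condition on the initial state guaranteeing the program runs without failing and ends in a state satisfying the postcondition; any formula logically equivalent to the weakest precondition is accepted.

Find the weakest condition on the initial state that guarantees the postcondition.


Working backward. After the program, (¬d) ∨ (e → p) must hold.
Before e := p → (¬ok): (¬d) ∨ ((p → (¬ok)) → p)
Before ok := ¬(¬t): (¬d) ∨ ((p → (¬t)) → p)
Answer: WP = (¬d) ∨ ((p → (¬t)) → p)


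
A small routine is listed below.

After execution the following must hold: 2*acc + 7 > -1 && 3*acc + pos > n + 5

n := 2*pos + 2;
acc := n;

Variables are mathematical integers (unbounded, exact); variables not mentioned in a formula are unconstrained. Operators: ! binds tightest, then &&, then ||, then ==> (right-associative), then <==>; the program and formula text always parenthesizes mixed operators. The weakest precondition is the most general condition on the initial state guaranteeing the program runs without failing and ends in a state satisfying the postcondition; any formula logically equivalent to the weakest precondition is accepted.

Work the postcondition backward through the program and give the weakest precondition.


Working backward. After the program, the postcondition 2*acc + 7 > -1 && 3*acc + pos > n + 5 must hold; in canonical form it is 2*acc > -8 && 3*acc + pos > n + 5.
Before acc := n: 2*n > -8 && 2*n + pos > 5
Before n := 2*pos + 2: 4*pos > -12 && 5*pos > 1
Answer: WP = 4*pos > -12 && 5*pos > 1


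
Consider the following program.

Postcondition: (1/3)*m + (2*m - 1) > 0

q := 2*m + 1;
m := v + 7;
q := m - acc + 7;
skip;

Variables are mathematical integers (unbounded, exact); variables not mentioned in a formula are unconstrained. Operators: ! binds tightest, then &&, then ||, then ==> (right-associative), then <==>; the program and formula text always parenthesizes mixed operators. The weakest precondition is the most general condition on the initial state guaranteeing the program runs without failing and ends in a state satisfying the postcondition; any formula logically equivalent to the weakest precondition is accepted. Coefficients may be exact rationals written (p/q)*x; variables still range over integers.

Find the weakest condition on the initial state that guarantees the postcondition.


Working backward. After the program, the postcondition (1/3)*m + (2*m - 1) > 0 must hold; in canonical form it is (7/3)*m > 1.
Before skip: (7/3)*m > 1
Before q := m - acc + 7: (7/3)*m > 1
Before m := v + 7: (7/3)*v > -46/3
Before q := 2*m + 1: (7/3)*v > -46/3
Answer: WP = (7/3)*v > -46/3


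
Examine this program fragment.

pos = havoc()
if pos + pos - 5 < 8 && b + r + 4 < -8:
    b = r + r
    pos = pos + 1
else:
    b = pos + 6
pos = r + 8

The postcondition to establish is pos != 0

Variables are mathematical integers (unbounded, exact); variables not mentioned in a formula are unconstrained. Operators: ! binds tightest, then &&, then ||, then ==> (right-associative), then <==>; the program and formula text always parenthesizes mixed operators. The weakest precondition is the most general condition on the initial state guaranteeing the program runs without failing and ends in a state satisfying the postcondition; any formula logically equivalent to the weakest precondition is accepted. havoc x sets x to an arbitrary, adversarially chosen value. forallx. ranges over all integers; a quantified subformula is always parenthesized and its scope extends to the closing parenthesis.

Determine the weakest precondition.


Working backward. After the program, pos != 0 must hold.
Before pos := r + 8: r != -8
Then branch requires r != -8; else branch requires r != -8.
Before the if: ((2*pos < 13 && b + r < -12) ==> r != -8) && ((!(2*pos < 13 && b + r < -12)) ==> r != -8)
Before havoc pos: forall pos_1. (((2*pos_1 < 13 && b + r < -12) ==> r != -8) && ((!(2*pos_1 < 13 && b + r < -12)) ==> r != -8))
Answer: WP = forall pos_1. (((2*pos_1 < 13 && b + r < -12) ==> r != -8) && ((!(2*pos_1 < 13 && b + r < -12)) ==> r != -8))


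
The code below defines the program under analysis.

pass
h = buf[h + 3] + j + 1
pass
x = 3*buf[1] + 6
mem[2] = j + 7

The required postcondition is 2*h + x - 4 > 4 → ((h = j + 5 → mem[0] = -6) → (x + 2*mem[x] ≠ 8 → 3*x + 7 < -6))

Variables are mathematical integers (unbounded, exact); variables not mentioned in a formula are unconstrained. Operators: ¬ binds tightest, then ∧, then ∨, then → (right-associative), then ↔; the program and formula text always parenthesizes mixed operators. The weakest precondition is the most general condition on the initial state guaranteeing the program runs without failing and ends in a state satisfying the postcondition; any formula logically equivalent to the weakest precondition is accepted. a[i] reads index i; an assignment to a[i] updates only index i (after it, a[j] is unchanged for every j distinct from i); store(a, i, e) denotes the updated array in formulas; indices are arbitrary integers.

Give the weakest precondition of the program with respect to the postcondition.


Working backward. After the program, the postcondition 2*h + x - 4 > 4 → ((h = j + 5 → mem[0] = -6) → (x + 2*mem[x] ≠ 8 → 3*x + 7 < -6)) must hold; in canonical form it is 2*h + x > 8 → ((h = j + 5 → mem[0] = -6) → (2*mem[x] + x ≠ 8 → 3*x < -13)).
Before mem[2] := j + 7: 2*h + x > 8 → ((h = j + 5 → mem[0] = -6) → (2*store(mem, 2, j + 7)[x] + x ≠ 8 → 3*x < -13))
Before x := 3*buf[1] + 6: 3*buf[1] + 2*h > 2 → ((h = j + 5 → mem[0] = -6) → (3*buf[1] + 2*store(mem, 2, j + 7)[3*buf[1] + 6] ≠ 2 → 9*buf[1] < -31))
Before skip: 3*buf[1] + 2*h > 2 → ((h = j + 5 → mem[0] = -6) → (3*buf[1] + 2*store(mem, 2, j + 7)[3*buf[1] + 6] ≠ 2 → 9*buf[1] < -31))
Before h := buf[h + 3] + j + 1: 2*buf[h + 3] + 3*buf[1] + 2*j > 0 → ((buf[h + 3] = 4 → mem[0] = -6) → (3*buf[1] + 2*store(mem, 2, j + 7)[3*buf[1] + 6] ≠ 2 → 9*buf[1] < -31))
Before skip: 2*buf[h + 3] + 3*buf[1] + 2*j > 0 → ((buf[h + 3] = 4 → mem[0] = -6) → (3*buf[1] + 2*store(mem, 2, j + 7)[3*buf[1] + 6] ≠ 2 → 9*buf[1] < -31))
Answer: WP = 2*buf[h + 3] + 3*buf[1] + 2*j > 0 → ((buf[h + 3] = 4 → mem[0] = -6) → (3*buf[1] + 2*store(mem, 2, j + 7)[3*buf[1] + 6] ≠ 2 → 9*buf[1] < -31))


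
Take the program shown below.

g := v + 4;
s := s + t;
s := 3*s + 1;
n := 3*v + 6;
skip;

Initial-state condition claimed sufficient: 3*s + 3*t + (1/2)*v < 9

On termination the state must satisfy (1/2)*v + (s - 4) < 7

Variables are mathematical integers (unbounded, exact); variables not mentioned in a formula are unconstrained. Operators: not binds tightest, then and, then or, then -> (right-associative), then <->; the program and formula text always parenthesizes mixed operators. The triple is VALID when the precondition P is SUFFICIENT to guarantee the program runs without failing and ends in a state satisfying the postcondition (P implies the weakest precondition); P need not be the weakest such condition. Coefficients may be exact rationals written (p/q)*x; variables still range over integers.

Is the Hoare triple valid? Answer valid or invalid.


Working backward. After the program, the postcondition (1/2)*v + (s - 4) < 7 must hold; in canonical form it is s + (1/2)*v < 11.
Before skip: s + (1/2)*v < 11
Before n := 3*v + 6: s + (1/2)*v < 11
Before s := 3*s + 1: 3*s + (1/2)*v < 10
Before s := s + t: 3*s + 3*t + (1/2)*v < 10
Before g := v + 4: 3*s + 3*t + (1/2)*v < 10
The weakest precondition is 3*s + 3*t + (1/2)*v < 10.
Check whether 3*s + 3*t + (1/2)*v < 9 implies it.
Every state satisfying the precondition satisfies the weakest precondition: the implication holds.
Answer: valid


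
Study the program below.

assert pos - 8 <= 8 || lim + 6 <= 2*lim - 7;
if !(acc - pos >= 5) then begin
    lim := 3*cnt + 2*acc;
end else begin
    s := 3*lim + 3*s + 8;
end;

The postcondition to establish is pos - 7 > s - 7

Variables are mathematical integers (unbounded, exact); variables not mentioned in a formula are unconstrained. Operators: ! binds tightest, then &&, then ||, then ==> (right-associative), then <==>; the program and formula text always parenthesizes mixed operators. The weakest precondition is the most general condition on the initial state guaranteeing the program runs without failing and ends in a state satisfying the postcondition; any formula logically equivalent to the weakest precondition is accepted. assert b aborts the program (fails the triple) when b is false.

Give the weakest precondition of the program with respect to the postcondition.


Working backward. After the program, the postcondition pos - 7 > s - 7 must hold; in canonical form it is pos > s.
Then branch requires pos > s; else branch requires pos > 3*lim + 3*s + 8.
Before the if: ((!(acc >= pos + 5)) ==> pos > s) && (acc >= pos + 5 ==> pos > 3*lim + 3*s + 8)
Before assert pos - 8 <= 8 || lim + 6 <= 2*lim - 7: (pos <= 16 || lim >= 13) && ((!(acc >= pos + 5)) ==> pos > s) && (acc >= pos + 5 ==> pos > 3*lim + 3*s + 8)
Answer: WP = (pos <= 16 || lim >= 13) && ((!(acc >= pos + 5)) ==> pos > s) && (acc >= pos + 5 ==> pos > 3*lim + 3*s + 8)


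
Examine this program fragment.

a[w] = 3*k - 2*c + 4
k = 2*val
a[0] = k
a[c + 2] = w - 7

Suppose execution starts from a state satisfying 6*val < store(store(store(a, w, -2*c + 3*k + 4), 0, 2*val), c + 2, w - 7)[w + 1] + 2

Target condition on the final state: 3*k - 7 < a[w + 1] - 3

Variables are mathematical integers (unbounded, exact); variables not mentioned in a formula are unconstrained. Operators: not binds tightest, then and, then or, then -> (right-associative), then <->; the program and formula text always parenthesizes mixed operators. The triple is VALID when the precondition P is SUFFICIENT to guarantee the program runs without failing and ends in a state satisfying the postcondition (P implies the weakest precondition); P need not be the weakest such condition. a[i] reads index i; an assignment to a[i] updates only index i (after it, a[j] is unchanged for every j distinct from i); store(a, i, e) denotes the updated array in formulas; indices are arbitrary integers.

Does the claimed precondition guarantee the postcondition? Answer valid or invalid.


Working backward. After the program, the postcondition 3*k - 7 < a[w + 1] - 3 must hold; in canonical form it is 3*k < a[w + 1] + 4.
Before a[c + 2] := w - 7: 3*k < store(a, c + 2, w - 7)[w + 1] + 4
Before a[0] := k: 3*k < store(store(a, 0, k), c + 2, w - 7)[w + 1] + 4
Before k := 2*val: 6*val < store(store(a, 0, 2*val), c + 2, w - 7)[w + 1] + 4
Before a[w] := 3*k - 2*c + 4: 6*val < store(store(store(a, w, -2*c + 3*k + 4), 0, 2*val), c + 2, w - 7)[w + 1] + 4
The weakest precondition is 6*val < store(store(store(a, w, -2*c + 3*k + 4), 0, 2*val), c + 2, w - 7)[w + 1] + 4.
Check whether 6*val < store(store(store(a, w, -2*c + 3*k + 4), 0, 2*val), c + 2, w - 7)[w + 1] + 2 implies it.
Every state satisfying the precondition satisfies the weakest precondition: the implication holds.
Answer: valid


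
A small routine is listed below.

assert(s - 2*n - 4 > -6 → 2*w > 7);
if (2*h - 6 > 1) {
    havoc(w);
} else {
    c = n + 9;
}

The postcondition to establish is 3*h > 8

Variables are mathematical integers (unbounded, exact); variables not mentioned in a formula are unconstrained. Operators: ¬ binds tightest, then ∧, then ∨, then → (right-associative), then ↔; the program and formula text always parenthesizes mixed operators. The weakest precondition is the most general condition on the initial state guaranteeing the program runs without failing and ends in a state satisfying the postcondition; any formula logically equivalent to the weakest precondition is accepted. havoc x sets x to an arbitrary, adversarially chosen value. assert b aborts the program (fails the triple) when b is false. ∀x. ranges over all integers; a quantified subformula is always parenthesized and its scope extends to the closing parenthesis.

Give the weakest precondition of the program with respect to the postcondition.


Working backward. After the program, 3*h > 8 must hold.
Then branch requires 3*h > 8; else branch requires 3*h > 8.
Before the if: (2*h > 7 → 3*h > 8) ∧ ((¬(2*h > 7)) → 3*h > 8)
Before assert s - 2*n - 4 > -6 → 2*w > 7: (s > 2*n - 2 → 2*w > 7) ∧ (2*h > 7 → 3*h > 8) ∧ ((¬(2*h > 7)) → 3*h > 8)
Answer: WP = (s > 2*n - 2 → 2*w > 7) ∧ (2*h > 7 → 3*h > 8) ∧ ((¬(2*h > 7)) → 3*h > 8)


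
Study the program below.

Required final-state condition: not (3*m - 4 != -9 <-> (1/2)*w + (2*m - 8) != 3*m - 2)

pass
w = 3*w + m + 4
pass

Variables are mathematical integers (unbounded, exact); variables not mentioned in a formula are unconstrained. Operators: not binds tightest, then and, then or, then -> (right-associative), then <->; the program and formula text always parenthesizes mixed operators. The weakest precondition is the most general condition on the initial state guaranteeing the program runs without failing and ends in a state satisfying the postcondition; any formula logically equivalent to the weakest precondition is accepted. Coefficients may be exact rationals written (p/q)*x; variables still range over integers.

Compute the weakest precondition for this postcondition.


Working backward. After the program, the postcondition not (3*m - 4 != -9 <-> (1/2)*w + (2*m - 8) != 3*m - 2) must hold; in canonical form it is not (3*m != -5 <-> (1/2)*w != m + 6).
Before skip: not (3*m != -5 <-> (1/2)*w != m + 6)
Before w := 3*w + m + 4: not (3*m != -5 <-> (3/2)*w != (1/2)*m + 4)
Before skip: not (3*m != -5 <-> (3/2)*w != (1/2)*m + 4)
Answer: WP = not (3*m != -5 <-> (3/2)*w != (1/2)*m + 4)


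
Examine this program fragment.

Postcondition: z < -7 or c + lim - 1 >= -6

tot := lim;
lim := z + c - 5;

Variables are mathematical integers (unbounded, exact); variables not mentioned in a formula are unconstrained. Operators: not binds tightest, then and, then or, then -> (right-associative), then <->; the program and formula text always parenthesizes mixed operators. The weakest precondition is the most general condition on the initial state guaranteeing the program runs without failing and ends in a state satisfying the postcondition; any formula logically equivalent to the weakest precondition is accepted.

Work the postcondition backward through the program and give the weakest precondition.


Working backward. After the program, the postcondition z < -7 or c + lim - 1 >= -6 must hold; in canonical form it is z < -7 or c + lim >= -5.
Before lim := z + c - 5: z < -7 or 2*c + z >= 0
Before tot := lim: z < -7 or 2*c + z >= 0
Answer: WP = z < -7 or 2*c + z >= 0


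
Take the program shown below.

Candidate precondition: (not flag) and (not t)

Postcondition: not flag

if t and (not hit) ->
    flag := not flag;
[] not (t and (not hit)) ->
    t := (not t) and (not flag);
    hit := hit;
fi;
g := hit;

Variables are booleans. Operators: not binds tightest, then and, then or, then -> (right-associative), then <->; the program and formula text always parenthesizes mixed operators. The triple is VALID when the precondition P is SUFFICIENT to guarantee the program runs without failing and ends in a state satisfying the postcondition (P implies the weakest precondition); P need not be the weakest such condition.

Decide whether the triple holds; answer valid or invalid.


Working backward. After the program, not flag must hold.
Before g := hit: not flag
Then branch requires flag; else branch requires not flag.
Before the if: ((t and (not hit)) -> flag) and ((not (t and (not hit))) -> (not flag))
The weakest precondition is ((t and (not hit)) -> flag) and ((not (t and (not hit))) -> (not flag)).
Check whether (not flag) and (not t) implies it.
Every state satisfying the precondition satisfies the weakest precondition: the implication holds.
Answer: valid


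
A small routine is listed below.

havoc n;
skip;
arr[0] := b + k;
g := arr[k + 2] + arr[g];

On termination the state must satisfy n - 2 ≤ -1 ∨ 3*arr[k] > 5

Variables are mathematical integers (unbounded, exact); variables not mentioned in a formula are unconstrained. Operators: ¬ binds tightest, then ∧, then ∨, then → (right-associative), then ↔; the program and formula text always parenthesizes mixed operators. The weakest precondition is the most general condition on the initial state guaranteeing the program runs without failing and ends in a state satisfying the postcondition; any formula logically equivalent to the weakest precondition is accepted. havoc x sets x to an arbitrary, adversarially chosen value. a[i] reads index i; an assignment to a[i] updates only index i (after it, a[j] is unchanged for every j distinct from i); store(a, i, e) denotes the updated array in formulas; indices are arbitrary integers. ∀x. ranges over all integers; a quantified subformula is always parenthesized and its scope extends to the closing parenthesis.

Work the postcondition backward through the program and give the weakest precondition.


Working backward. After the program, the postcondition n - 2 ≤ -1 ∨ 3*arr[k] > 5 must hold; in canonical form it is n ≤ 1 ∨ 3*arr[k] > 5.
Before g := arr[k + 2] + arr[g]: n ≤ 1 ∨ 3*arr[k] > 5
Before arr[0] := b + k: n ≤ 1 ∨ 3*store(arr, 0, b + k)[k] > 5
Before skip: n ≤ 1 ∨ 3*store(arr, 0, b + k)[k] > 5
Before havoc n: ∀n_1. (n_1 ≤ 1 ∨ 3*store(arr, 0, b + k)[k] > 5)
Answer: WP = ∀n_1. (n_1 ≤ 1 ∨ 3*store(arr, 0, b + k)[k] > 5)


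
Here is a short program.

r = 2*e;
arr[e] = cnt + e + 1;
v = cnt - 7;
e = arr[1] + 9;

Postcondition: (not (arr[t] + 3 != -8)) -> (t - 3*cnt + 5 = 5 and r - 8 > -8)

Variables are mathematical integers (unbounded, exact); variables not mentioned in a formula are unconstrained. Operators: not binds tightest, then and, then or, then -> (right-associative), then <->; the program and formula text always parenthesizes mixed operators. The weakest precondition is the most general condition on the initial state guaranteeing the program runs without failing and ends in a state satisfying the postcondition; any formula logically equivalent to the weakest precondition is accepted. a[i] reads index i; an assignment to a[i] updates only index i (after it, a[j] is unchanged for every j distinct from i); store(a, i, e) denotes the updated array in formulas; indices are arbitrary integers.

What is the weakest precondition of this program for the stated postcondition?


Working backward. After the program, the postcondition (not (arr[t] + 3 != -8)) -> (t - 3*cnt + 5 = 5 and r - 8 > -8) must hold; in canonical form it is (not (arr[t] != -11)) -> (t = 3*cnt and r > 0).
Before e := arr[1] + 9: (not (arr[t] != -11)) -> (t = 3*cnt and r > 0)
Before v := cnt - 7: (not (arr[t] != -11)) -> (t = 3*cnt and r > 0)
Before arr[e] := cnt + e + 1: (not (store(arr, e, cnt + e + 1)[t] != -11)) -> (t = 3*cnt and r > 0)
Before r := 2*e: (not (store(arr, e, cnt + e + 1)[t] != -11)) -> (t = 3*cnt and 2*e > 0)
Answer: WP = (not (store(arr, e, cnt + e + 1)[t] != -11)) -> (t = 3*cnt and 2*e > 0)


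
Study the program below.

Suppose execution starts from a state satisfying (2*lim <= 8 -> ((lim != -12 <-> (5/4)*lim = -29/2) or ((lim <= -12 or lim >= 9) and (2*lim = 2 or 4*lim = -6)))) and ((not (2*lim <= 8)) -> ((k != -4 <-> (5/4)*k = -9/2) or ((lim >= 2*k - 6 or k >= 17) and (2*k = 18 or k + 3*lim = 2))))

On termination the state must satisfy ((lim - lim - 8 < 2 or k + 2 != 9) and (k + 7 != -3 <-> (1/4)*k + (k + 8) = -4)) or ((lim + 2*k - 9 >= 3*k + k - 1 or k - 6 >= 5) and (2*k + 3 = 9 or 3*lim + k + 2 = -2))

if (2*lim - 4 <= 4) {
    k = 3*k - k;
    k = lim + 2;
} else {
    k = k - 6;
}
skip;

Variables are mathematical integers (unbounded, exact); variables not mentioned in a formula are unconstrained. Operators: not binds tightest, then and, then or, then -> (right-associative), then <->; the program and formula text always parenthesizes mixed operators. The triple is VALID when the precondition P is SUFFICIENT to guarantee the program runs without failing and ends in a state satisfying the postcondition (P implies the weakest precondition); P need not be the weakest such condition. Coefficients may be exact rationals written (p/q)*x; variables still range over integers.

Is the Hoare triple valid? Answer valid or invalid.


Working backward. After the program, the postcondition ((lim - lim - 8 < 2 or k + 2 != 9) and (k + 7 != -3 <-> (1/4)*k + (k + 8) = -4)) or ((lim + 2*k - 9 >= 3*k + k - 1 or k - 6 >= 5) and (2*k + 3 = 9 or 3*lim + k + 2 = -2)) must hold; in canonical form it is (k != -10 <-> (5/4)*k = -12) or ((lim >= 2*k + 8 or k >= 11) and (2*k = 6 or k + 3*lim = -4)).
Before skip: (k != -10 <-> (5/4)*k = -12) or ((lim >= 2*k + 8 or k >= 11) and (2*k = 6 or k + 3*lim = -4))
Then branch requires (lim != -12 <-> (5/4)*lim = -29/2) or ((lim <= -12 or lim >= 9) and (2*lim = 2 or 4*lim = -6)); else branch requires (k != -4 <-> (5/4)*k = -9/2) or ((lim >= 2*k - 4 or k >= 17) and (2*k = 18 or k + 3*lim = 2)).
Before the if: (2*lim <= 8 -> ((lim != -12 <-> (5/4)*lim = -29/2) or ((lim <= -12 or lim >= 9) and (2*lim = 2 or 4*lim = -6)))) and ((not (2*lim <= 8)) -> ((k != -4 <-> (5/4)*k = -9/2) or ((lim >= 2*k - 4 or k >= 17) and (2*k = 18 or k + 3*lim = 2))))
The weakest precondition is (2*lim <= 8 -> ((lim != -12 <-> (5/4)*lim = -29/2) or ((lim <= -12 or lim >= 9) and (2*lim = 2 or 4*lim = -6)))) and ((not (2*lim <= 8)) -> ((k != -4 <-> (5/4)*k = -9/2) or ((lim >= 2*k - 4 or k >= 17) and (2*k = 18 or k + 3*lim = 2)))).
Check whether (2*lim <= 8 -> ((lim != -12 <-> (5/4)*lim = -29/2) or ((lim <= -12 or lim >= 9) and (2*lim = 2 or 4*lim = -6)))) and ((not (2*lim <= 8)) -> ((k != -4 <-> (5/4)*k = -9/2) or ((lim >= 2*k - 6 or k >= 17) and (2*k = 18 or k + 3*lim = 2)))) implies it.
Countermodel: at the initial state k = 9, lim = 12, the precondition holds but the weakest precondition fails.
Answer: invalid


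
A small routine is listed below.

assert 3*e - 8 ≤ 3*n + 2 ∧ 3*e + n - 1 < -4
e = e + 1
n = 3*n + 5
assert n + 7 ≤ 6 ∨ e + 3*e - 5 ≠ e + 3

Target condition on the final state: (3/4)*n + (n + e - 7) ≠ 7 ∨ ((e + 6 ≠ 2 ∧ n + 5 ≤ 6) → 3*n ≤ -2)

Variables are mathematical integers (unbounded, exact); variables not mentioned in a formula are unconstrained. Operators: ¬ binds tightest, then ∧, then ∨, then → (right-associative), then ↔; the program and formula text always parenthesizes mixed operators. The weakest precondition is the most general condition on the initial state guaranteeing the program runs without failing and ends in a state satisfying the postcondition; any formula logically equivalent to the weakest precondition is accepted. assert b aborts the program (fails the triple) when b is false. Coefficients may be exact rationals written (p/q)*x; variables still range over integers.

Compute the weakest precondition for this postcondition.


Working backward. After the program, the postcondition (3/4)*n + (n + e - 7) ≠ 7 ∨ ((e + 6 ≠ 2 ∧ n + 5 ≤ 6) → 3*n ≤ -2) must hold; in canonical form it is e + (7/4)*n ≠ 14 ∨ ((e ≠ -4 ∧ n ≤ 1) → 3*n ≤ -2).
Before assert n + 7 ≤ 6 ∨ e + 3*e - 5 ≠ e + 3: (n ≤ -1 ∨ 3*e ≠ 8) ∧ (e + (7/4)*n ≠ 14 ∨ ((e ≠ -4 ∧ n ≤ 1) → 3*n ≤ -2))
Before n := 3*n + 5: (3*n ≤ -6 ∨ 3*e ≠ 8) ∧ (e + (21/4)*n ≠ 21/4 ∨ ((e ≠ -4 ∧ 3*n ≤ -4) → 9*n ≤ -17))
Before e := e + 1: (3*n ≤ -6 ∨ 3*e ≠ 5) ∧ (e + (21/4)*n ≠ 17/4 ∨ ((e ≠ -5 ∧ 3*n ≤ -4) → 9*n ≤ -17))
Before assert 3*e - 8 ≤ 3*n + 2 ∧ 3*e + n - 1 < -4: 3*e ≤ 3*n + 10 ∧ 3*e + n < -3 ∧ (3*n ≤ -6 ∨ 3*e ≠ 5) ∧ (e + (21/4)*n ≠ 17/4 ∨ ((e ≠ -5 ∧ 3*n ≤ -4) → 9*n ≤ -17))
Answer: WP = 3*e ≤ 3*n + 10 ∧ 3*e + n < -3 ∧ (3*n ≤ -6 ∨ 3*e ≠ 5) ∧ (e + (21/4)*n ≠ 17/4 ∨ ((e ≠ -5 ∧ 3*n ≤ -4) → 9*n ≤ -17))


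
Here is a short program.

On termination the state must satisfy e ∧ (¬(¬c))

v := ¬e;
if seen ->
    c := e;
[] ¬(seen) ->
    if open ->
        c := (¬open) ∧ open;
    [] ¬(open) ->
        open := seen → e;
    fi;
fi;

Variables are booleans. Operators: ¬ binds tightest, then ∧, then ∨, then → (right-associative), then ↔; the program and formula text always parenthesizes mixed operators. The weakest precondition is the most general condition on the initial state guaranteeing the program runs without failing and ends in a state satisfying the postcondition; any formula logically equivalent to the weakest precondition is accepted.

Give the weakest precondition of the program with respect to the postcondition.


Working backward. After the program, the postcondition e ∧ (¬(¬c)) must hold; in canonical form it is e ∧ c.
Then branch requires e; else branch requires (¬open) ∧ ((¬open) → (e ∧ c)).
Before the if: (seen → e) ∧ ((¬seen) → ((¬open) ∧ ((¬open) → (e ∧ c))))
Before v := ¬e: (seen → e) ∧ ((¬seen) → ((¬open) ∧ ((¬open) → (e ∧ c))))
Answer: WP = (seen → e) ∧ ((¬seen) → ((¬open) ∧ ((¬open) → (e ∧ c))))


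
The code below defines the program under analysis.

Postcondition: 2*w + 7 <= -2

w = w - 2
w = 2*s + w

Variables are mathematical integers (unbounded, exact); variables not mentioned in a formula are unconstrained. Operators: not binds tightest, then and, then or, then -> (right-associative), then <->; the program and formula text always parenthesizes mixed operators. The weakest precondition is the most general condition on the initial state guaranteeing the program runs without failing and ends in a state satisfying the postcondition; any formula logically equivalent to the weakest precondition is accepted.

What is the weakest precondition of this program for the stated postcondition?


Working backward. After the program, the postcondition 2*w + 7 <= -2 must hold; in canonical form it is 2*w <= -9.
Before w := 2*s + w: 4*s + 2*w <= -9
Before w := w - 2: 4*s + 2*w <= -5
Answer: WP = 4*s + 2*w <= -5


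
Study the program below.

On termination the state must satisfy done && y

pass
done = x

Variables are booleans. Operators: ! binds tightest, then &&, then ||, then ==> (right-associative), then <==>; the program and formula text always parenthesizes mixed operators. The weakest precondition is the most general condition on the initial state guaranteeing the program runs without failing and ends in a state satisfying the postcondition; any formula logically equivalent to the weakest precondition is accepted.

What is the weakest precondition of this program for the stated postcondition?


Working backward. After the program, done && y must hold.
Before done := x: x && y
Before skip: x && y
Answer: WP = x && y


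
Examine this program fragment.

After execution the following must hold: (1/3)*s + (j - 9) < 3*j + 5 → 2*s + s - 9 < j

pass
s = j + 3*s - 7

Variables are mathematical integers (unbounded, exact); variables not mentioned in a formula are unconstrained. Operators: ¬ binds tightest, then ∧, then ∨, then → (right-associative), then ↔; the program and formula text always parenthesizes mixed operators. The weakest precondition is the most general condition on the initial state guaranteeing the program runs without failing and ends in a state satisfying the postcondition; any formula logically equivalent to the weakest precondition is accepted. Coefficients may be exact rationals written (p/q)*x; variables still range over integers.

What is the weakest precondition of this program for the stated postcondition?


Working backward. After the program, the postcondition (1/3)*s + (j - 9) < 3*j + 5 → 2*s + s - 9 < j must hold; in canonical form it is (1/3)*s < 2*j + 14 → 3*s < j + 9.
Before s := j + 3*s - 7: s < (5/3)*j + 49/3 → 2*j + 9*s < 30
Before skip: s < (5/3)*j + 49/3 → 2*j + 9*s < 30
Answer: WP = s < (5/3)*j + 49/3 → 2*j + 9*s < 30


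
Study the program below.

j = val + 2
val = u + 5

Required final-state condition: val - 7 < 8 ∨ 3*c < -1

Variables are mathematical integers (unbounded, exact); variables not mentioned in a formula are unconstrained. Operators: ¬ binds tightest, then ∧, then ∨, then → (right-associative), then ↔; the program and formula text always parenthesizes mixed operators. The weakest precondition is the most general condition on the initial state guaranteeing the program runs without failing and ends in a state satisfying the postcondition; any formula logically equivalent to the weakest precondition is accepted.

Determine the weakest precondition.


Working backward. After the program, the postcondition val - 7 < 8 ∨ 3*c < -1 must hold; in canonical form it is val < 15 ∨ 3*c < -1.
Before val := u + 5: u < 10 ∨ 3*c < -1
Before j := val + 2: u < 10 ∨ 3*c < -1
Answer: WP = u < 10 ∨ 3*c < -1


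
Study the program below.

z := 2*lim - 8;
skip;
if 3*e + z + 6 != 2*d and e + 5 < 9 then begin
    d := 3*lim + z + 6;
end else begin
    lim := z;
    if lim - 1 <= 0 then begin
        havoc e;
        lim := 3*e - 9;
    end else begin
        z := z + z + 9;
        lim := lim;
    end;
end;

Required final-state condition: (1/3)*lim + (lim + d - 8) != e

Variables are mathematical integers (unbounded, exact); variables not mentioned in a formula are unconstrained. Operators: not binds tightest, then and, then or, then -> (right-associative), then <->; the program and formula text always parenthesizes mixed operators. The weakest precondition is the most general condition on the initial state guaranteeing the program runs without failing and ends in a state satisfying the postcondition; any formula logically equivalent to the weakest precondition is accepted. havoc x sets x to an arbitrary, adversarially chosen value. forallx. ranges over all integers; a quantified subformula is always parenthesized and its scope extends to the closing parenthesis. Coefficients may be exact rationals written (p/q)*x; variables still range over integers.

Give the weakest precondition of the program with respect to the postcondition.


Working backward. After the program, the postcondition (1/3)*lim + (lim + d - 8) != e must hold; in canonical form it is d + (4/3)*lim != e + 8.
Then branch requires (13/3)*lim + z != e + 2; else branch requires (z <= 1 -> (forall e_1. d + 3*e_1 != 20)) and ((not (z <= 1)) -> d + (4/3)*z != e + 8).
Before the if: ((3*e + z != 2*d - 6 and e < 4) -> (13/3)*lim + z != e + 2) and ((not (3*e + z != 2*d - 6 and e < 4)) -> ((z <= 1 -> (forall e_1. d + 3*e_1 != 20)) and ((not (z <= 1)) -> d + (4/3)*z != e + 8)))
Before skip: ((3*e + z != 2*d - 6 and e < 4) -> (13/3)*lim + z != e + 2) and ((not (3*e + z != 2*d - 6 and e < 4)) -> ((z <= 1 -> (forall e_1. d + 3*e_1 != 20)) and ((not (z <= 1)) -> d + (4/3)*z != e + 8)))
Before z := 2*lim - 8: ((3*e + 2*lim != 2*d + 2 and e < 4) -> (19/3)*lim != e + 10) and ((not (3*e + 2*lim != 2*d + 2 and e < 4)) -> ((2*lim <= 9 -> (forall e_1. d + 3*e_1 != 20)) and ((not (2*lim <= 9)) -> d + (8/3)*lim != e + 56/3)))
Answer: WP = ((3*e + 2*lim != 2*d + 2 and e < 4) -> (19/3)*lim != e + 10) and ((not (3*e + 2*lim != 2*d + 2 and e < 4)) -> ((2*lim <= 9 -> (forall e_1. d + 3*e_1 != 20)) and ((not (2*lim <= 9)) -> d + (8/3)*lim != e + 56/3)))


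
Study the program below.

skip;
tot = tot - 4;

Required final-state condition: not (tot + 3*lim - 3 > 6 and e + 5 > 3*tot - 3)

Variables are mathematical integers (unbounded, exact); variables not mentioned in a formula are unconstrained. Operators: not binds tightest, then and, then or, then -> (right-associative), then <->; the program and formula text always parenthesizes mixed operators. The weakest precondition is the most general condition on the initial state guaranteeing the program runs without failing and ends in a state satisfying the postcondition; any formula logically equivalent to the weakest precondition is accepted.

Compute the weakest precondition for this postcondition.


Working backward. After the program, the postcondition not (tot + 3*lim - 3 > 6 and e + 5 > 3*tot - 3) must hold; in canonical form it is not (3*lim + tot > 9 and e > 3*tot - 8).
Before tot := tot - 4: not (3*lim + tot > 13 and e > 3*tot - 20)
Before skip: not (3*lim + tot > 13 and e > 3*tot - 20)
Answer: WP = not (3*lim + tot > 13 and e > 3*tot - 20)


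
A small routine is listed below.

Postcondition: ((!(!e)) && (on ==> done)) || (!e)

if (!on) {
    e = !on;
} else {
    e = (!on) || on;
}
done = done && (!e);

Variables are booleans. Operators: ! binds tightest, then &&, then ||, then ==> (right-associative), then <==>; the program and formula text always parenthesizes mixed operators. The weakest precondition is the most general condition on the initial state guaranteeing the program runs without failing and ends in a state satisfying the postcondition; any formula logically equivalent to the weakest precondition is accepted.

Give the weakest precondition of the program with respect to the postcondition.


Working backward. After the program, the postcondition ((!(!e)) && (on ==> done)) || (!e) must hold; in canonical form it is (e && (on ==> done)) || (!e).
Before done := done && (!e): (e && (on ==> (done && (!e)))) || (!e)
Then branch requires ((!on) && (on ==> (done && on))) || on; else branch requires !on.
Before the if: ((!on) ==> (((!on) && (on ==> (done && on))) || on)) && (on ==> (!on))
Answer: WP = ((!on) ==> (((!on) && (on ==> (done && on))) || on)) && (on ==> (!on))


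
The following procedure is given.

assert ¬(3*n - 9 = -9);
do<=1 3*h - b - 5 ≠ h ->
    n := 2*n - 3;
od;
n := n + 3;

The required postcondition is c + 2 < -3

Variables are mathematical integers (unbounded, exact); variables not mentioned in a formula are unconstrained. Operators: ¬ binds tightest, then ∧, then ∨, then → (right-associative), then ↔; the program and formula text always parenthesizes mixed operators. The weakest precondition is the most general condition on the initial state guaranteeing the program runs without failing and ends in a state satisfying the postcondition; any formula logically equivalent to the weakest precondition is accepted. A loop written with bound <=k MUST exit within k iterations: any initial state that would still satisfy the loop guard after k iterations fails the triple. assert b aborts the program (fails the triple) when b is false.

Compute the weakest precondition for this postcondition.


Working backward. After the program, the postcondition c + 2 < -3 must hold; in canonical form it is c < -5.
Before n := n + 3: c < -5
Before the loop (bound <=1), unroll the exhaustion recursion (WP_0 = exit-now case; WP_j = one more guarded iteration, up to j = 1):
  WP_0: (¬(2*h ≠ b + 5)) ∧ c < -5
  WP_1: (2*h ≠ b + 5 → ((¬(2*h ≠ b + 5)) ∧ c < -5)) ∧ ((¬(2*h ≠ b + 5)) → c < -5)
So before the loop: (2*h ≠ b + 5 → ((¬(2*h ≠ b + 5)) ∧ c < -5)) ∧ ((¬(2*h ≠ b + 5)) → c < -5)
Before assert ¬(3*n - 9 = -9): (¬(3*n = 0)) ∧ (2*h ≠ b + 5 → ((¬(2*h ≠ b + 5)) ∧ c < -5)) ∧ ((¬(2*h ≠ b + 5)) → c < -5)
Answer: WP = (¬(3*n = 0)) ∧ (2*h ≠ b + 5 → ((¬(2*h ≠ b + 5)) ∧ c < -5)) ∧ ((¬(2*h ≠ b + 5)) → c < -5)


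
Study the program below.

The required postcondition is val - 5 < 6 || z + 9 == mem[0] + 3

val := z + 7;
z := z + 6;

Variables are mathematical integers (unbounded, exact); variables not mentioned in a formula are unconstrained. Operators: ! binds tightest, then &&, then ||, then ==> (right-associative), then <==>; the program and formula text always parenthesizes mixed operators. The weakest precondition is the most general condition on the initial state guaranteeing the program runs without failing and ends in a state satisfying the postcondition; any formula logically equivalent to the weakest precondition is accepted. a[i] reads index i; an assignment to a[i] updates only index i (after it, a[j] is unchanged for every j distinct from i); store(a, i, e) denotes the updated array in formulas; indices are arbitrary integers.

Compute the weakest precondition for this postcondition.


Working backward. After the program, the postcondition val - 5 < 6 || z + 9 == mem[0] + 3 must hold; in canonical form it is val < 11 || z == mem[0] - 6.
Before z := z + 6: val < 11 || z == mem[0] - 12
Before val := z + 7: z < 4 || z == mem[0] - 12
Answer: WP = z < 4 || z == mem[0] - 12


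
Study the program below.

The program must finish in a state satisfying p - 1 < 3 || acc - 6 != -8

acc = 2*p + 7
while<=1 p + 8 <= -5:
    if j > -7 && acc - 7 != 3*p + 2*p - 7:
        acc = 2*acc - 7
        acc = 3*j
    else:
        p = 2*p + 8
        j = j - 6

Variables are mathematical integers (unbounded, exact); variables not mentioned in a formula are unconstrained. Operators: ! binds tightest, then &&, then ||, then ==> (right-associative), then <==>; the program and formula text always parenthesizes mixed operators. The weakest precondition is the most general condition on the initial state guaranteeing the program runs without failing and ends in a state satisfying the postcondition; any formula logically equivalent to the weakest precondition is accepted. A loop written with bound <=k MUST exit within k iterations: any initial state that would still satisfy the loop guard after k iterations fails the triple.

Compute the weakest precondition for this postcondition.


Working backward. After the program, the postcondition p - 1 < 3 || acc - 6 != -8 must hold; in canonical form it is p < 4 || acc != -2.
Before the loop (bound <=1), unroll the exhaustion recursion (WP_0 = exit-now case; WP_j = one more guarded iteration, up to j = 1):
  WP_0: (!(p <= -13)) && (p < 4 || acc != -2)
  WP_1: (p <= -13 ==> (((j > -7 && acc != 5*p) ==> ((!(p <= -13)) && (p < 4 || 3*j != -2))) && ((!(j > -7 && acc != 5*p)) ==> ((!(2*p <= -21)) && (2*p < -4 || acc != -2))))) && ((!(p <= -13)) ==> (p < 4 || acc != -2))
So before the loop: (p <= -13 ==> (((j > -7 && acc != 5*p) ==> ((!(p <= -13)) && (p < 4 || 3*j != -2))) && ((!(j > -7 && acc != 5*p)) ==> ((!(2*p <= -21)) && (2*p < -4 || acc != -2))))) && ((!(p <= -13)) ==> (p < 4 || acc != -2))
Before acc := 2*p + 7: (p <= -13 ==> (((j > -7 && 3*p != 7) ==> ((!(p <= -13)) && (p < 4 || 3*j != -2))) && ((!(j > -7 && 3*p != 7)) ==> ((!(2*p <= -21)) && (2*p < -4 || 2*p != -9))))) && ((!(p <= -13)) ==> (p < 4 || 2*p != -9))
Answer: WP = (p <= -13 ==> (((j > -7 && 3*p != 7) ==> ((!(p <= -13)) && (p < 4 || 3*j != -2))) && ((!(j > -7 && 3*p != 7)) ==> ((!(2*p <= -21)) && (2*p < -4 || 2*p != -9))))) && ((!(p <= -13)) ==> (p < 4 || 2*p != -9))


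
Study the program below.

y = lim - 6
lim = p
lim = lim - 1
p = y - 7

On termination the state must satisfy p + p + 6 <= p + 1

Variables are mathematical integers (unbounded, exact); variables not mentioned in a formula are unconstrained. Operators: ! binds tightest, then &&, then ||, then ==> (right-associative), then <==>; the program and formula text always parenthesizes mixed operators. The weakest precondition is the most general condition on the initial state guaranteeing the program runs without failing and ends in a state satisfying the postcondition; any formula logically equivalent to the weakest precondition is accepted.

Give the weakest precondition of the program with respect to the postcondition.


Working backward. After the program, the postcondition p + p + 6 <= p + 1 must hold; in canonical form it is p <= -5.
Before p := y - 7: y <= 2
Before lim := lim - 1: y <= 2
Before lim := p: y <= 2
Before y := lim - 6: lim <= 8
Answer: WP = lim <= 8


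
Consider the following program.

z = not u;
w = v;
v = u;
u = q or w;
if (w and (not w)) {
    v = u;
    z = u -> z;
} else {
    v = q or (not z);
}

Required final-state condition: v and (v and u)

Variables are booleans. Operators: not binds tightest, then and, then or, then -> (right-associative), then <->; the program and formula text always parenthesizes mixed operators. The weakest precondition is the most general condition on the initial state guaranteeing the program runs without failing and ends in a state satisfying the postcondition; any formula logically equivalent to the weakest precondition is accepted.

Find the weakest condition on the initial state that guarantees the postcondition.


Working backward. After the program, the postcondition v and (v and u) must hold; in canonical form it is v and u.
Then branch requires u; else branch requires (q or (not z)) and u.
Before the if: (q or (not z)) and u
Before u := q or w: (q or (not z)) and (q or w)
Before v := u: (q or (not z)) and (q or w)
Before w := v: (q or (not z)) and (q or v)
Before z := not u: (q or u) and (q or v)
Answer: WP = (q or u) and (q or v)
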